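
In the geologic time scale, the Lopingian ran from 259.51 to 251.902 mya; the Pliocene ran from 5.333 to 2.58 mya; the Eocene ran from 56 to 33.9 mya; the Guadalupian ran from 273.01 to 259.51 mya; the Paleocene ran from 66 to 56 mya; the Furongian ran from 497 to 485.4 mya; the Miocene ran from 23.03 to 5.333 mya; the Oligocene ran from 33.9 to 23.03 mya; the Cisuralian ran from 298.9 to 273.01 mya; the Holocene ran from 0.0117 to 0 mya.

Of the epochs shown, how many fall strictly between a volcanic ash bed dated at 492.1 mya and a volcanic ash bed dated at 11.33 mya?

492.1 Ma sits inside the Furongian (497–485.4) and 11.33 Ma inside the Miocene (23.03–5.333); neither of those is wholly between the two dates.
The listed epochs lying completely between them are Cisuralian, Guadalupian, Lopingian, Paleocene, Eocene, Oligocene — 6 in all.

6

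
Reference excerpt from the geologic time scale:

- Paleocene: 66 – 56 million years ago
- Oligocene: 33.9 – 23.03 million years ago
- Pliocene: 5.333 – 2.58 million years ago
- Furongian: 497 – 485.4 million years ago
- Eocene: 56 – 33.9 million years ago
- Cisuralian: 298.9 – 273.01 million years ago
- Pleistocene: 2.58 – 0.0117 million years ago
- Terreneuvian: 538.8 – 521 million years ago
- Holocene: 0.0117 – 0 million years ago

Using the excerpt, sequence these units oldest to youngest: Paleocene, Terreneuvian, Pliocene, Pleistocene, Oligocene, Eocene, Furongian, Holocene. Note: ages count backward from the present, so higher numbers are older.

Terreneuvian, then Furongian, then Paleocene, then Eocene, then Oligocene, then Pliocene, then Pleistocene, then Holocene

Read off each span (Ma): Paleocene 66–56; Terreneuvian 538.8–521; Pliocene 5.333–2.58; Pleistocene 2.58–0.0117; Oligocene 33.9–23.03; Eocene 56–33.9; Furongian 497–485.4; Holocene 0.0117–0.
Larger Ma is older, so oldest→youngest is Terreneuvian, Furongian, Paleocene, Eocene, Oligocene, Pliocene, Pleistocene, Holocene.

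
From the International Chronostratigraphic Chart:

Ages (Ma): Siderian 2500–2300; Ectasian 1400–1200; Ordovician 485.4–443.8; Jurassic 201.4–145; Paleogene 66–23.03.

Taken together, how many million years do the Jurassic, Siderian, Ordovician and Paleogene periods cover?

340.97 million years

Duration is start − end for each: (201.4 − 145) + (2500 − 2300) + (485.4 − 443.8) + (66 − 23.03).
That is 56.4 + 200 + 41.6 + 42.97, which totals 340.97 million years.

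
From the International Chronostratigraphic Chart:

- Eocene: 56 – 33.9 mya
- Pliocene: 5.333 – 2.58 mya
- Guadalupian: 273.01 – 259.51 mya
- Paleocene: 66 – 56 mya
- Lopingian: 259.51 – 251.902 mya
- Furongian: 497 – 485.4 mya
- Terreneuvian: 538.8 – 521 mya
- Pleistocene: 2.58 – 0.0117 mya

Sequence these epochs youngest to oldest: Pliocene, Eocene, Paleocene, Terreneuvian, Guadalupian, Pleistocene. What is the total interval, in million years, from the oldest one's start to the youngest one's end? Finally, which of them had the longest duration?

From the excerpt: Pliocene 5.333–2.58; Eocene 56–33.9; Paleocene 66–56; Terreneuvian 538.8–521; Guadalupian 273.01–259.51; Pleistocene 2.58–0.0117 (Ma).
Larger Ma is earlier, so the oldest is Terreneuvian and the youngest is Pleistocene; youngest to oldest: Pleistocene, Pliocene, Eocene, Paleocene, Guadalupian, Terreneuvian.
Oldest start 538.8 minus youngest end 0.0117 gives 538.7883 Myr overall.
Individual lengths (start − end): Pliocene 2.753; Paleocene 10; Terreneuvian 17.8; Pleistocene 2.5683; Eocene 22.1; Guadalupian 13.5. The largest is Eocene at 22.1 Myr.

Pleistocene, Pliocene, Eocene, Paleocene, Guadalupian, Terreneuvian; total span 538.7883 Myr; longest is Eocene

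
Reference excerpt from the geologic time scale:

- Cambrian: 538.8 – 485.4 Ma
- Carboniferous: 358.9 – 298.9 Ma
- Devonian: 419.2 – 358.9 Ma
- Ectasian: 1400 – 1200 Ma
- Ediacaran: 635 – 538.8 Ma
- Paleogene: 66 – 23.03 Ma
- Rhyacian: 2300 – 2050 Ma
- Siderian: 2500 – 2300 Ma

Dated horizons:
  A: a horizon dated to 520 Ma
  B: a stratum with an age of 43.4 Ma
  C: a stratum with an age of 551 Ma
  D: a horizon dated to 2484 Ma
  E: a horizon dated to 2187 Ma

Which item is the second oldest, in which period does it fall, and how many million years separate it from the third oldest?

E, in the Rhyacian; 1636 million years to C

Larger Ma means older, so oldest first: D 2484 > E 2187 > C 551 > A 520 > B 43.4.
Counting 2 along gives E (2187 Ma); the excerpt puts that inside the Rhyacian, 2300–2050 Ma.
Next in line is C (551 Ma), and 2187 − 551 = 1636 Myr.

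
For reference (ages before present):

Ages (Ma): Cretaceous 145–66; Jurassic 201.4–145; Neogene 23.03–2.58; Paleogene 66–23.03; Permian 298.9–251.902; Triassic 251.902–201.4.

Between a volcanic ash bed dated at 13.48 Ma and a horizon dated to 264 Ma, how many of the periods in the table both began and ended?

4

264 Ma sits inside the Permian (298.9–251.902) and 13.48 Ma inside the Neogene (23.03–2.58); neither of those is wholly between the two dates.
The listed periods lying completely between them are Triassic, Jurassic, Cretaceous, Paleogene — 4 in all.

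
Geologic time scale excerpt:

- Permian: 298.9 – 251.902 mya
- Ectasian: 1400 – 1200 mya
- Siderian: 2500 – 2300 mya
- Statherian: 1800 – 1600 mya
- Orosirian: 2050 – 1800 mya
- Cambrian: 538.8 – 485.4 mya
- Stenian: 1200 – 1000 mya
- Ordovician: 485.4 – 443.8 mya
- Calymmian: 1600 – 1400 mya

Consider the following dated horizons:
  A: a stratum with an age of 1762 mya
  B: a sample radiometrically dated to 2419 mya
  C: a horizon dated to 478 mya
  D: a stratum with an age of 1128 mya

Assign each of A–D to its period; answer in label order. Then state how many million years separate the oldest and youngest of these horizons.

A: 1762 Ma lies in 1800–1600 Ma, so Statherian.
B: 2419 Ma lies in 2500–2300 Ma, so Siderian.
C: 478 Ma lies in 485.4–443.8 Ma, so Ordovician.
D: 1128 Ma lies in 1200–1000 Ma, so Stenian.
Oldest = 2419 Ma, youngest = 478 Ma → span 1941 Myr.

A — Statherian; B — Siderian; C — Ordovician; D — Stenian; span 1941 million years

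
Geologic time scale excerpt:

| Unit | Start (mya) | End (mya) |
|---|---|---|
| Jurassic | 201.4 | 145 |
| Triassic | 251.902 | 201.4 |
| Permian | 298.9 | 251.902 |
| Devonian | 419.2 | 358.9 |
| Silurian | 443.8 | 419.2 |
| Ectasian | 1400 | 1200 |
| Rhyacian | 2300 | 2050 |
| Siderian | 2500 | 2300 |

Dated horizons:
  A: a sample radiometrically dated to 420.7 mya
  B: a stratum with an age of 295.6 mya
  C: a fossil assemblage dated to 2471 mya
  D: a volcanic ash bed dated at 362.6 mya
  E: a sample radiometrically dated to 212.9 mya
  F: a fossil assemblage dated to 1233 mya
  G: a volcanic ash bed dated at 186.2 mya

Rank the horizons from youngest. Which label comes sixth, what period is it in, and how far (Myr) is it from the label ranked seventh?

F, in the Ectasian; 1238 million years to C

Smaller Ma means younger, so youngest first: G 186.2 < E 212.9 < B 295.6 < D 362.6 < A 420.7 < F 1233 < C 2471.
Counting 6 along gives F (1233 Ma); the excerpt puts that inside the Ectasian, 1400–1200 Ma.
Next in line is C (2471 Ma), and 2471 − 1233 = 1238 Myr.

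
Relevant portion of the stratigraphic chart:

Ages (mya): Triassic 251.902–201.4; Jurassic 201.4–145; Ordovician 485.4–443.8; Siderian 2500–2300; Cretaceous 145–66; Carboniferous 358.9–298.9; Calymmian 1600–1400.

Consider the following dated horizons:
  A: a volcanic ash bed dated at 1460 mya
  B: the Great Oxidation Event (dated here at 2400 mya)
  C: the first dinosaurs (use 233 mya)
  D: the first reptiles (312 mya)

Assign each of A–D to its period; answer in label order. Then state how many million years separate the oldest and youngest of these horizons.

A: 1460 Ma lies in 1600–1400 Ma, so Calymmian.
B: 2400 Ma lies in 2500–2300 Ma, so Siderian.
C: 233 Ma lies in 251.902–201.4 Ma, so Triassic.
D: 312 Ma lies in 358.9–298.9 Ma, so Carboniferous.
Oldest = 2400 Ma, youngest = 233 Ma → span 2167 Myr.

A — Calymmian; B — Siderian; C — Triassic; D — Carboniferous; span 2167 million years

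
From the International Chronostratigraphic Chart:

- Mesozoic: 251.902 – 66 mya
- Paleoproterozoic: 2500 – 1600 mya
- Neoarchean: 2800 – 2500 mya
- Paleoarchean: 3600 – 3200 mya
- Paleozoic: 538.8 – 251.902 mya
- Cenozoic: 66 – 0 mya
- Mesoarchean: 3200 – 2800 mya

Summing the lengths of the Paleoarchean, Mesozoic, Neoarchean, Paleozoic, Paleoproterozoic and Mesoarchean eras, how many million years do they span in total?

Each duration: Paleoarchean = 400; Mesozoic = 185.902; Neoarchean = 300; Paleozoic = 286.898; Paleoproterozoic = 900; Mesoarchean = 400.
Sum: 400 + 185.902 + 300 + 286.898 + 900 + 400 = 2472.8 Myr.

2472.8 million years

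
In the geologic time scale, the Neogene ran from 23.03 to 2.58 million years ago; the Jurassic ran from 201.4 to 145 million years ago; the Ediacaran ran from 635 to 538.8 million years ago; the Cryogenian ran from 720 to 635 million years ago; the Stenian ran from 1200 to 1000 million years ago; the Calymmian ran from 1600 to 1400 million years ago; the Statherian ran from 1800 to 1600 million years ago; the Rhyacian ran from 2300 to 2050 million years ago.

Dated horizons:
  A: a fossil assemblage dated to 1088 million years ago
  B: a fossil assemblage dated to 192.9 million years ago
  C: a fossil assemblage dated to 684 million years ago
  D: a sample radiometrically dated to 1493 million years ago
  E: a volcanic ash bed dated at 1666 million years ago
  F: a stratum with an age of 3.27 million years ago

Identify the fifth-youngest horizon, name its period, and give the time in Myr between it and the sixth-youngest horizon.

Smaller Ma means younger, so youngest first: F 3.27 < B 192.9 < C 684 < A 1088 < D 1493 < E 1666.
Counting 5 along gives D (1493 Ma); the excerpt puts that inside the Calymmian, 1600–1400 Ma.
Next in line is E (1666 Ma), and 1666 − 1493 = 173 Myr.

D, in the Calymmian; 173 million years to E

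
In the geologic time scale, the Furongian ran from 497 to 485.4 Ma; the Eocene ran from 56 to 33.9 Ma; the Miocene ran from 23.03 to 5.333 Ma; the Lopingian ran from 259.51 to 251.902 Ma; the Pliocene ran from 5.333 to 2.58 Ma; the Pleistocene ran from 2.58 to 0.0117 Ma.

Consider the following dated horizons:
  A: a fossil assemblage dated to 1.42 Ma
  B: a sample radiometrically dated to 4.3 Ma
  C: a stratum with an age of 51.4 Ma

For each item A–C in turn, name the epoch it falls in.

A — Pleistocene; B — Pliocene; C — Eocene

Match each age against the start–end ranges in the excerpt: A = 1.42 Ma → Pleistocene (2.58–0.0117); B = 4.3 Ma → Pliocene (5.333–2.58); C = 51.4 Ma → Eocene (56–33.9).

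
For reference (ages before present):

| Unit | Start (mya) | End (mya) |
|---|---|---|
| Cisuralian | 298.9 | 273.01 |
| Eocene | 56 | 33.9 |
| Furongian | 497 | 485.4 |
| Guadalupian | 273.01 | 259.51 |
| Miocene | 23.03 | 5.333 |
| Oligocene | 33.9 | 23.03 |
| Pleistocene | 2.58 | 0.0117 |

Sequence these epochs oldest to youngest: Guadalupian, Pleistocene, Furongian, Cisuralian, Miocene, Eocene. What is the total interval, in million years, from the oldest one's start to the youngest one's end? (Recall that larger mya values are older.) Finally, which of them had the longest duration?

Furongian, Cisuralian, Guadalupian, Eocene, Miocene, Pleistocene; total span 496.9883 Myr; longest is Cisuralian

From the excerpt: Guadalupian 273.01–259.51; Pleistocene 2.58–0.0117; Furongian 497–485.4; Cisuralian 298.9–273.01; Miocene 23.03–5.333; Eocene 56–33.9 (Ma).
Larger Ma is earlier, so the oldest is Furongian and the youngest is Pleistocene; oldest to youngest: Furongian, Cisuralian, Guadalupian, Eocene, Miocene, Pleistocene.
Oldest start 497 minus youngest end 0.0117 gives 496.9883 Myr overall.
Individual lengths (start − end): Guadalupian 13.5; Eocene 22.1; Pleistocene 2.5683; Furongian 11.6; Cisuralian 25.89; Miocene 17.697. The largest is Cisuralian at 25.89 Myr.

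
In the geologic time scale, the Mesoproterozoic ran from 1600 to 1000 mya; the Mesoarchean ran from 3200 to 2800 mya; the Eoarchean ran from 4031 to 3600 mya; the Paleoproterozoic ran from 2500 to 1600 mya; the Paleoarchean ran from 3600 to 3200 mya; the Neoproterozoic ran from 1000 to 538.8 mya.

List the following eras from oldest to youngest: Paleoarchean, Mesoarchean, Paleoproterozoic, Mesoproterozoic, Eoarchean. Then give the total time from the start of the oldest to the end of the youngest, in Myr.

Start ages (Ma): Eoarchean 4031, Paleoarchean 3600, Mesoarchean 3200, Paleoproterozoic 2500, Mesoproterozoic 1600.
Ordered oldest to youngest: Eoarchean, Paleoarchean, Mesoarchean, Paleoproterozoic, Mesoproterozoic.
Span = 4031 − 1000 = 3031 Myr.

Eoarchean, Paleoarchean, Mesoarchean, Paleoproterozoic, Mesoproterozoic; total span 3031 Myr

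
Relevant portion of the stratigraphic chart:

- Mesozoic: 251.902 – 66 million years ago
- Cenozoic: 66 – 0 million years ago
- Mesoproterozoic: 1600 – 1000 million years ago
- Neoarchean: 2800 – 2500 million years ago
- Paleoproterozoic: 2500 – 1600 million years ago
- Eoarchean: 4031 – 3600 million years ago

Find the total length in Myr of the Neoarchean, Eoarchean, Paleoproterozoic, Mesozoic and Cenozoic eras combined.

1882.902 million years

Duration is start − end for each: (2800 − 2500) + (4031 − 3600) + (2500 − 1600) + (251.902 − 66) + (66 − 0).
That is 300 + 431 + 900 + 185.902 + 66, which totals 1882.902 million years.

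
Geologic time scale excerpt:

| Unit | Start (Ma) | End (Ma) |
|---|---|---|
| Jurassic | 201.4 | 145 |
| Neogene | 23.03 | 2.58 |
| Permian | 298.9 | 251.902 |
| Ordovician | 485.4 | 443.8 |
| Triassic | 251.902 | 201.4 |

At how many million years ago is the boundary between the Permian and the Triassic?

The Permian ends and the Triassic begins at 251.902 Ma.

251.902 Ma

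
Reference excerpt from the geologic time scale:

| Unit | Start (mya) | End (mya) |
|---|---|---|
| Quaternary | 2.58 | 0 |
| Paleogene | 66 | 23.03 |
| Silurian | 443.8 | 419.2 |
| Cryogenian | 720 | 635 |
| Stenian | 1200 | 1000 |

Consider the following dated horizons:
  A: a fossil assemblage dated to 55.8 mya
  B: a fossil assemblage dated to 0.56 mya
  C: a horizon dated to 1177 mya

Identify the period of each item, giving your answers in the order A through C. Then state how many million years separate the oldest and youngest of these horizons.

Match each age against the start–end ranges in the excerpt: A = 55.8 Ma → Paleogene (66–23.03); B = 0.56 Ma → Quaternary (2.58–0); C = 1177 Ma → Stenian (1200–1000).
The largest age is 1177 Ma and the smallest is 0.56 Ma; their difference is 1176.44 Myr.

A — Paleogene; B — Quaternary; C — Stenian; span 1176.44 million years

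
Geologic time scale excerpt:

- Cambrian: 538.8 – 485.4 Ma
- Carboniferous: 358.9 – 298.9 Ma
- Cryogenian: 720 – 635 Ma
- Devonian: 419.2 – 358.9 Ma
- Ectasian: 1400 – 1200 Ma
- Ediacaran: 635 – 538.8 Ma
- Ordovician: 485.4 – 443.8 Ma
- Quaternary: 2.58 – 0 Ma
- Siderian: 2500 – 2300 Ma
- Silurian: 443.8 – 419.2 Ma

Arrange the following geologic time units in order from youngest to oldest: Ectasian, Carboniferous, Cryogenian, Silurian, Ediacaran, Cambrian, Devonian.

Carboniferous, Devonian, Silurian, Cambrian, Ediacaran, Cryogenian, Ectasian

The oldest of these is Ectasian (starts 1400 Ma) and the youngest is Carboniferous (ends 298.9 Ma).
In between, by decreasing start age: Cryogenian (720), Ediacaran (635), Cambrian (538.8), Silurian (443.8), Devonian (419.2).
Listing youngest first means reversing that sequence.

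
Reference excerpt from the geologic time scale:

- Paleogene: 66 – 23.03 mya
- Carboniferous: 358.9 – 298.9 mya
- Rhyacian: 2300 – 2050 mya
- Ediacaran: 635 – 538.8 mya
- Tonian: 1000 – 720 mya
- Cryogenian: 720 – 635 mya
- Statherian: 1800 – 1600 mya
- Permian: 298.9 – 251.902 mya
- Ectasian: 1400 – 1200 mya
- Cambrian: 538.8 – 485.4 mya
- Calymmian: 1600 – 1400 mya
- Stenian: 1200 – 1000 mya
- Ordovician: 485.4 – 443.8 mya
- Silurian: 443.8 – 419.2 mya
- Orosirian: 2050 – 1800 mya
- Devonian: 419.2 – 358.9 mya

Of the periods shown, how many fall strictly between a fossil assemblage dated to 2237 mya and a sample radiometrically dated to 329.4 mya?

The older date is 2237 Ma and the younger is 329.4 Ma.
Periods with start < 2237 and end > 329.4 Ma: Orosirian (2050–1800), Statherian (1800–1600), Calymmian (1600–1400), Ectasian (1400–1200), Stenian (1200–1000), Tonian (1000–720), Cryogenian (720–635), Ediacaran (635–538.8), Cambrian (538.8–485.4), Ordovician (485.4–443.8), Silurian (443.8–419.2), Devonian (419.2–358.9).
That is 12 complete periods.

12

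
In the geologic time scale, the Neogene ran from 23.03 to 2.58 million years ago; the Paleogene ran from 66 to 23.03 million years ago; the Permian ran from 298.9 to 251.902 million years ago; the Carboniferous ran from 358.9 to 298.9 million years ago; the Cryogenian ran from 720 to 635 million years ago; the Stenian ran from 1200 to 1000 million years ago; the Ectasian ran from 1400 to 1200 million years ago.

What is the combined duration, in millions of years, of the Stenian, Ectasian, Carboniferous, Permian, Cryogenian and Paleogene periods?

Duration is start − end for each: (1200 − 1000) + (1400 − 1200) + (358.9 − 298.9) + (298.9 − 251.902) + (720 − 635) + (66 − 23.03).
That is 200 + 200 + 60 + 46.998 + 85 + 42.97, which totals 634.968 million years.

634.968 million years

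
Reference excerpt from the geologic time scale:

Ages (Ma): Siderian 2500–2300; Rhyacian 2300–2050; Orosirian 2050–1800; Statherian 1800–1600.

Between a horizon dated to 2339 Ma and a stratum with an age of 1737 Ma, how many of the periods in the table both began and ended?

2

The older date is 2339 Ma and the younger is 1737 Ma.
Periods with start < 2339 and end > 1737 Ma: Rhyacian (2300–2050), Orosirian (2050–1800).
That is 2 complete periods.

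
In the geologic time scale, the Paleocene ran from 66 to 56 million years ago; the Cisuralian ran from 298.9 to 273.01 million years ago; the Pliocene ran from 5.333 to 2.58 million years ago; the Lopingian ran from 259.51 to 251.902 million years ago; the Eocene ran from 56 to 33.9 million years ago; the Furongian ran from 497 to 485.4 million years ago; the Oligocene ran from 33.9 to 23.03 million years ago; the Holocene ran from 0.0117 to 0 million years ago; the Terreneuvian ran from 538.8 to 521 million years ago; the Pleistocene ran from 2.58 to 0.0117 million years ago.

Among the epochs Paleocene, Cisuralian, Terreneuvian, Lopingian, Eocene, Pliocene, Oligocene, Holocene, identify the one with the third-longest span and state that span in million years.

Terreneuvian, 17.8 million years

Durations: Paleocene 10; Cisuralian 25.89; Terreneuvian 17.8; Lopingian 7.608; Eocene 22.1; Pliocene 2.753; Oligocene 10.87; Holocene 0.0117 Myr.
Sorted longest-first: Cisuralian (25.89), Eocene (22.1), Terreneuvian (17.8), Oligocene (10.87), Paleocene (10), Lopingian (7.608), Pliocene (2.753), Holocene (0.0117).
The third longest is Terreneuvian at 17.8 Myr.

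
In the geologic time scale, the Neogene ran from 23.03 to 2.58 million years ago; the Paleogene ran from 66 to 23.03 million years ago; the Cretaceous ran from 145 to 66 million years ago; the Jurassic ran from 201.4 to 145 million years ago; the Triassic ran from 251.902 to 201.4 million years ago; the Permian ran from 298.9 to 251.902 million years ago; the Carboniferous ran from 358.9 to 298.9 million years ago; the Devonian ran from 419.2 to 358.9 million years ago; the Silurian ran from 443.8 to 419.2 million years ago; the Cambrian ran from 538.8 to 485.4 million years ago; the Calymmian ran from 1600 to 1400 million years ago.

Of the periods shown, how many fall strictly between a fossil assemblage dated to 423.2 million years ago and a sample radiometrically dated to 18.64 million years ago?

423.2 Ma sits inside the Silurian (443.8–419.2) and 18.64 Ma inside the Neogene (23.03–2.58); neither of those is wholly between the two dates.
The listed periods lying completely between them are Devonian, Carboniferous, Permian, Triassic, Jurassic, Cretaceous, Paleogene — 7 in all.

7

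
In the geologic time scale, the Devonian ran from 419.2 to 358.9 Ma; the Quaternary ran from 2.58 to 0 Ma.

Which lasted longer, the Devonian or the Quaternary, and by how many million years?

Devonian: 419.2 − 358.9 = 60.3 Myr.
Quaternary: 2.58 − 0 = 2.58 Myr.
Difference: 60.3 − 2.58 = 57.72 Myr, so the Devonian was longer.

Devonian, by 57.72 million years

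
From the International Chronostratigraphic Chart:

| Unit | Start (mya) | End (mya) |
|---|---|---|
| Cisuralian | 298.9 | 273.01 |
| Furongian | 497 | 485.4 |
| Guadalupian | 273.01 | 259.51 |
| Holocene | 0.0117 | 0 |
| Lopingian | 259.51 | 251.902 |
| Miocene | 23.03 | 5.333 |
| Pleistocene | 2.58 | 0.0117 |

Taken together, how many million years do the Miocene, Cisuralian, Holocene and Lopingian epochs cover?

Duration is start − end for each: (23.03 − 5.333) + (298.9 − 273.01) + (0.0117 − 0) + (259.51 − 251.902).
That is 17.697 + 25.89 + 0.0117 + 7.608, which totals 51.2067 million years.

51.2067 million years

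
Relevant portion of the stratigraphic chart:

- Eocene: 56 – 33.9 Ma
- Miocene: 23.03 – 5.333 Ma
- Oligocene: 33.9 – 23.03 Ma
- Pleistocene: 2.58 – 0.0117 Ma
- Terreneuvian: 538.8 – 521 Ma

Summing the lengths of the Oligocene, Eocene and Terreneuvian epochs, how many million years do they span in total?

Duration is start − end for each: (33.9 − 23.03) + (56 − 33.9) + (538.8 − 521).
That is 10.87 + 22.1 + 17.8, which totals 50.77 million years.

50.77 million years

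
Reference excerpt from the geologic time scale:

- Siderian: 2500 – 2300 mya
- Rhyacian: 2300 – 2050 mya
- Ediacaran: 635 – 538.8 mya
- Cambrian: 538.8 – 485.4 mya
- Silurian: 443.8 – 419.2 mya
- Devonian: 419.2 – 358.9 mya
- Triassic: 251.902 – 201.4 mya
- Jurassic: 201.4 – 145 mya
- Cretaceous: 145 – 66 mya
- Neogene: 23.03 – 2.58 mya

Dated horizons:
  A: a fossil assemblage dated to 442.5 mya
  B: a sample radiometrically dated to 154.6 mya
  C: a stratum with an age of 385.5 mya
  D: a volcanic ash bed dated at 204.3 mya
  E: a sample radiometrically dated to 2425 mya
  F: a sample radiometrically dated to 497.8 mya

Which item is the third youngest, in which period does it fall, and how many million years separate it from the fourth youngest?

Smaller Ma means younger, so youngest first: B 154.6 < D 204.3 < C 385.5 < A 442.5 < F 497.8 < E 2425.
Counting 3 along gives C (385.5 Ma); the excerpt puts that inside the Devonian, 419.2–358.9 Ma.
Next in line is A (442.5 Ma), and 442.5 − 385.5 = 57 Myr.

C, in the Devonian; 57 million years to A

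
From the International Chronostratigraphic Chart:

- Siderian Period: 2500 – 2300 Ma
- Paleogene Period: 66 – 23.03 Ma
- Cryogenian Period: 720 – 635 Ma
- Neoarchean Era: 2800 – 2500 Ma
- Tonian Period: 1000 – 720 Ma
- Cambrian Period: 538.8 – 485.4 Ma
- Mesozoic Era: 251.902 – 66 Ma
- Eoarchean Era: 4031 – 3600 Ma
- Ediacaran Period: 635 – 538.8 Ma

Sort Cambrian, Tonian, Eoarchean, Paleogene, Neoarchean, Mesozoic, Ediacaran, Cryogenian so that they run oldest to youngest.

Eoarchean → Neoarchean → Tonian → Cryogenian → Ediacaran → Cambrian → Mesozoic → Paleogene

The oldest of these is Eoarchean (starts 4031 Ma) and the youngest is Paleogene (ends 23.03 Ma).
In between, by decreasing start age: Neoarchean (2800), Tonian (1000), Cryogenian (720), Ediacaran (635), Cambrian (538.8), Mesozoic (251.902).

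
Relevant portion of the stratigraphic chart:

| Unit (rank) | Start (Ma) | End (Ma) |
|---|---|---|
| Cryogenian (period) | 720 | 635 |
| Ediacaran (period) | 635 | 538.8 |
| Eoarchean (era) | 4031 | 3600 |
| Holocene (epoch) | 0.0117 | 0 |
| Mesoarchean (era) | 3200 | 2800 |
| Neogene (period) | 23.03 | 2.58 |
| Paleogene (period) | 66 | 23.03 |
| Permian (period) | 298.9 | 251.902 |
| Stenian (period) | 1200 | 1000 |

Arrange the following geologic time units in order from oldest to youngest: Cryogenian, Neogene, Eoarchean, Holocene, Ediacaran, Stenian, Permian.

Sorting by start age (descending Ma, since larger Ma = older): Eoarchean began 4031, Stenian began 1200, Cryogenian began 720, Ediacaran began 635, Permian began 298.9, Neogene began 23.03, Holocene began 0.0117.

Eoarchean, Stenian, Cryogenian, Ediacaran, Permian, Neogene, Holocene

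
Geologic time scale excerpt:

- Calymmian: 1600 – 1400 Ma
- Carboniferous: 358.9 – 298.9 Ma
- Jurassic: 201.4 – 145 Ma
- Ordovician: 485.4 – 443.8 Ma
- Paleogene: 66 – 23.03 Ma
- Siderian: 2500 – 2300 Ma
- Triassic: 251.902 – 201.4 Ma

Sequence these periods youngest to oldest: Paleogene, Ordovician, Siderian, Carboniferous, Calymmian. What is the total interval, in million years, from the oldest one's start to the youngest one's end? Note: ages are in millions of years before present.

Paleogene, Carboniferous, Ordovician, Calymmian, Siderian; total span 2476.97 Myr

From the excerpt: Paleogene 66–23.03; Ordovician 485.4–443.8; Siderian 2500–2300; Carboniferous 358.9–298.9; Calymmian 1600–1400 (Ma).
Larger Ma is earlier, so the oldest is Siderian and the youngest is Paleogene; youngest to oldest: Paleogene, Carboniferous, Ordovician, Calymmian, Siderian.
Oldest start 2500 minus youngest end 23.03 gives 2476.97 Myr overall.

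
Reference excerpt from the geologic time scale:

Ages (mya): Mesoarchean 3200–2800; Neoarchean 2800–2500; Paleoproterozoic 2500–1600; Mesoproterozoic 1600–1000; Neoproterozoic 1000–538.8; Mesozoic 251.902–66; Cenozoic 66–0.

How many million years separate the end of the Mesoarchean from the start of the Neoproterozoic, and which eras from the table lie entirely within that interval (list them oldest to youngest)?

The Mesoarchean closes at 2800 Ma and the Neoproterozoic opens at 1000 Ma, so the interval is 2800 − 1000 = 1800 Myr.
An era fits inside if it starts at or after 2800 Ma and ends at or before 1000 Ma; oldest first that gives Neoarchean, Paleoproterozoic, Mesoproterozoic.

1800 million years; Neoarchean, Paleoproterozoic, Mesoproterozoic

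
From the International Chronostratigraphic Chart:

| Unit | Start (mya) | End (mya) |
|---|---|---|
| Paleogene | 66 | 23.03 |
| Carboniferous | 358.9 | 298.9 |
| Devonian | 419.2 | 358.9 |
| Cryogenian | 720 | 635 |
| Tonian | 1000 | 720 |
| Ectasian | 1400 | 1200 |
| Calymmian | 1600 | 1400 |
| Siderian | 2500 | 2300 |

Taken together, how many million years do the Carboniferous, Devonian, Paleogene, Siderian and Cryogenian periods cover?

Each duration: Carboniferous = 60; Devonian = 60.3; Paleogene = 42.97; Siderian = 200; Cryogenian = 85.
Sum: 60 + 60.3 + 42.97 + 200 + 85 = 448.27 Myr.

448.27 million years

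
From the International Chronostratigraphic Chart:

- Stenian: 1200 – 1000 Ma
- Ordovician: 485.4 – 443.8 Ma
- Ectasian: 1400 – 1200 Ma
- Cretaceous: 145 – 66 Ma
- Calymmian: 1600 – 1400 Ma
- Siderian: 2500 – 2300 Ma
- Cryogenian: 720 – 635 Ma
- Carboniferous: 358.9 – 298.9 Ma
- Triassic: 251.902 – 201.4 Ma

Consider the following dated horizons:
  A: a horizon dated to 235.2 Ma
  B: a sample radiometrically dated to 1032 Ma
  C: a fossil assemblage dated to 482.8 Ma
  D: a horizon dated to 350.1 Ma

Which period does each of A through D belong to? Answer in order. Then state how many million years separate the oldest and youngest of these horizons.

A — Triassic; B — Stenian; C — Ordovician; D — Carboniferous; span 796.8 million years

Match each age against the start–end ranges in the excerpt: A = 235.2 Ma → Triassic (251.902–201.4); B = 1032 Ma → Stenian (1200–1000); C = 482.8 Ma → Ordovician (485.4–443.8); D = 350.1 Ma → Carboniferous (358.9–298.9).
The largest age is 1032 Ma and the smallest is 235.2 Ma; their difference is 796.8 Myr.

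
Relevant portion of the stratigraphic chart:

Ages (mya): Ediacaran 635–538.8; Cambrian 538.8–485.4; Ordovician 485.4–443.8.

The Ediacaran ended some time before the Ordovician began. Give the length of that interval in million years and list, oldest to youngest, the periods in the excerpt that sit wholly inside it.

The Ediacaran closes at 538.8 Ma and the Ordovician opens at 485.4 Ma, so the interval is 538.8 − 485.4 = 53.4 Myr.
A period fits inside if it starts at or after 538.8 Ma and ends at or before 485.4 Ma; oldest first that gives Cambrian.

53.4 million years; Cambrian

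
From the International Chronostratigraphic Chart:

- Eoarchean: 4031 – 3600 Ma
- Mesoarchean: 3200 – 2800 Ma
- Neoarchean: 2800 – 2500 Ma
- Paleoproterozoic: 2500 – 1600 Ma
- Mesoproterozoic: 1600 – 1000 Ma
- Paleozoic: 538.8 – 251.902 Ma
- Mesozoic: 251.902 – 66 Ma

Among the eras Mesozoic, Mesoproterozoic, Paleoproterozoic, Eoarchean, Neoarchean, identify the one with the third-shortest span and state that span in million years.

Eoarchean, 431 million years

Start − end for each: Mesozoic 251.902 − 66 = 185.902; Mesoproterozoic 1600 − 1000 = 600; Paleoproterozoic 2500 − 1600 = 900; Eoarchean 4031 − 3600 = 431; Neoarchean 2800 − 2500 = 300.
Ranking these from shortest: Mesozoic < Neoarchean < Eoarchean < Mesoproterozoic < Paleoproterozoic.
Position 3 in that ranking is Eoarchean, which lasted 431 Myr.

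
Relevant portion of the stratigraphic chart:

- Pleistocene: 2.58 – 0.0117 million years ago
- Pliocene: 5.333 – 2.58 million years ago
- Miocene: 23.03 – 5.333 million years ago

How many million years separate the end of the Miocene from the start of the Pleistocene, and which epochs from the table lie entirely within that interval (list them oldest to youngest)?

2.753 million years; Pliocene

End of Miocene = 5.333 Ma; start of Pleistocene = 2.58 Ma.
Gap = 5.333 − 2.58 = 2.753 Myr.
Epochs wholly inside 5.333–2.58 Ma: Pliocene (5.333–2.58).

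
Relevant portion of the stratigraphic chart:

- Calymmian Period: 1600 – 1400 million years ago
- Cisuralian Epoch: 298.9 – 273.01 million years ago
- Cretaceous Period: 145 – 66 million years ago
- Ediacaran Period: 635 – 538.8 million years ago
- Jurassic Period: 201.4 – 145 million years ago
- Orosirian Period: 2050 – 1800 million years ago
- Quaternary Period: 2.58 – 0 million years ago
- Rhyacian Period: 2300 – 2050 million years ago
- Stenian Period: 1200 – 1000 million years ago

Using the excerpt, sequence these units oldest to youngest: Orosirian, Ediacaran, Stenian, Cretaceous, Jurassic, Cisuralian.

Orosirian → Stenian → Ediacaran → Cisuralian → Jurassic → Cretaceous

Read off each span (Ma): Orosirian 2050–1800; Ediacaran 635–538.8; Stenian 1200–1000; Cretaceous 145–66; Jurassic 201.4–145; Cisuralian 298.9–273.01.
Larger Ma is older, so oldest→youngest is Orosirian, Stenian, Ediacaran, Cisuralian, Jurassic, Cretaceous.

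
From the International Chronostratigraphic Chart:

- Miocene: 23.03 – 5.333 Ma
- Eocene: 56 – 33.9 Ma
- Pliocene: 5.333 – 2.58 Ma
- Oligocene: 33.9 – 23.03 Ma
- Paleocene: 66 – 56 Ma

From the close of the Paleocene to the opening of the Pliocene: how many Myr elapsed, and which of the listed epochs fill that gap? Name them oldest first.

End of Paleocene = 56 Ma; start of Pliocene = 5.333 Ma.
Gap = 56 − 5.333 = 50.667 Myr.
Epochs wholly inside 56–5.333 Ma: Eocene (56–33.9), Oligocene (33.9–23.03), Miocene (23.03–5.333).

50.667 million years; Eocene, Oligocene, Miocene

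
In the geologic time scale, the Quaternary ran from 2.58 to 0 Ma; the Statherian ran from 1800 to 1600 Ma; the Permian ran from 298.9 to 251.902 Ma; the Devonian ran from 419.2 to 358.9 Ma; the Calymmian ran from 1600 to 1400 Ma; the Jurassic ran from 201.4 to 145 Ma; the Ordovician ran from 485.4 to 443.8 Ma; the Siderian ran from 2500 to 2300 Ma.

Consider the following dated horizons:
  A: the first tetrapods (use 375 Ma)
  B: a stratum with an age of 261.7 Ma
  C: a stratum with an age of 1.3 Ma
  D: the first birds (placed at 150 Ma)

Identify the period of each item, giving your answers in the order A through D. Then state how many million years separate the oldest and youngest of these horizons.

A — Devonian; B — Permian; C — Quaternary; D — Jurassic; span 373.7 million years

A: 375 Ma lies in 419.2–358.9 Ma, so Devonian.
B: 261.7 Ma lies in 298.9–251.902 Ma, so Permian.
C: 1.3 Ma lies in 2.58–0 Ma, so Quaternary.
D: 150 Ma lies in 201.4–145 Ma, so Jurassic.
Oldest = 375 Ma, youngest = 1.3 Ma → span 373.7 Myr.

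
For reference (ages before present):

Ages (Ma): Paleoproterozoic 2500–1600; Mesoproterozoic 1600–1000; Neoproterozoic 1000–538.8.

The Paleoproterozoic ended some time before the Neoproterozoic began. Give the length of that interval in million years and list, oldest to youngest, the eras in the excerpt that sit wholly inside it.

600 million years; Mesoproterozoic

End of Paleoproterozoic = 1600 Ma; start of Neoproterozoic = 1000 Ma.
Gap = 1600 − 1000 = 600 Myr.
Eras wholly inside 1600–1000 Ma: Mesoproterozoic (1600–1000).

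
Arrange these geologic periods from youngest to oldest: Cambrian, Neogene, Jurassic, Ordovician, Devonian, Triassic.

Era membership (oldest first within each) — Paleozoic: Cambrian, Ordovician, Devonian; Mesozoic: Triassic, Jurassic; Cenozoic: Neogene. Paleozoic precedes Mesozoic, which precedes Cenozoic. Concatenating the groups in that era order and then reversing gives youngest to oldest.

Neogene, then Jurassic, then Triassic, then Devonian, then Ordovician, then Cambrian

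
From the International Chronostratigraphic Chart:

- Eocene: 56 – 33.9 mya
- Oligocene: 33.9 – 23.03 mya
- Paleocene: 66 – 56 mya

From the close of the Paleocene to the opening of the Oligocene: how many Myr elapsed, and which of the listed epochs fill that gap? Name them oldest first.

End of Paleocene = 56 Ma; start of Oligocene = 33.9 Ma.
Gap = 56 − 33.9 = 22.1 Myr.
Epochs wholly inside 56–33.9 Ma: Eocene (56–33.9).

22.1 million years; Eocene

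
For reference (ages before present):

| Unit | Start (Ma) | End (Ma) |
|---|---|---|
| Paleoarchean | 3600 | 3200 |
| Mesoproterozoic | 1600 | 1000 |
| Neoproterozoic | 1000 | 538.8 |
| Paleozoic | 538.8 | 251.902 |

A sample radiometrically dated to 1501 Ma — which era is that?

1501 Ma lies between 1600 and 1000 Ma, so it falls in the Mesoproterozoic.

Mesoproterozoic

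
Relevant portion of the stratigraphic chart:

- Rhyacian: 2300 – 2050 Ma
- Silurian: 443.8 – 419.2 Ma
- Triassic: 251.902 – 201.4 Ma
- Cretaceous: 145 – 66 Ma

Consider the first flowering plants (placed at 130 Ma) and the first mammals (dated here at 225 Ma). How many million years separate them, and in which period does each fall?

Elapsed time: 225 − 130 = 95 Myr.
130 Ma lies within 145–66 Ma: Cretaceous.
225 Ma lies within 251.902–201.4 Ma: Triassic.

95 million years apart; the first in the Cretaceous, the second in the Triassic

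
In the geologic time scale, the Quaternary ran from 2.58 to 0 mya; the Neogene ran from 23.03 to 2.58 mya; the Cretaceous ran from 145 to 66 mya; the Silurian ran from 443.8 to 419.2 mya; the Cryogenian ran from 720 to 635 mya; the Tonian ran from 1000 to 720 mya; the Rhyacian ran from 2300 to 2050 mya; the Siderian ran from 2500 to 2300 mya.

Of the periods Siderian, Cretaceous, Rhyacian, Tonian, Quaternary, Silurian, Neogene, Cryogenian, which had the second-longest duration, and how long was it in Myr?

Start − end for each: Siderian 2500 − 2300 = 200; Cretaceous 145 − 66 = 79; Rhyacian 2300 − 2050 = 250; Tonian 1000 − 720 = 280; Quaternary 2.58 − 0 = 2.58; Silurian 443.8 − 419.2 = 24.6; Neogene 23.03 − 2.58 = 20.45; Cryogenian 720 − 635 = 85.
Ranking these from longest: Tonian > Rhyacian > Siderian > Cryogenian > Cretaceous > Silurian > Neogene > Quaternary.
Position 2 in that ranking is Rhyacian, which lasted 250 Myr.

Rhyacian, 250 million years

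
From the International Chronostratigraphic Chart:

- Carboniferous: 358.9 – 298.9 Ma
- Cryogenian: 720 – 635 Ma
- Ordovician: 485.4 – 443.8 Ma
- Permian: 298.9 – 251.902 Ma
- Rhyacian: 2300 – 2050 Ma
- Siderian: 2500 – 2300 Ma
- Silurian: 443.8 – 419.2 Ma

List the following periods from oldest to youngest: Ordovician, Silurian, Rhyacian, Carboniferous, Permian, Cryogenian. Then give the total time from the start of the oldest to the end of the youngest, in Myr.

Start ages (Ma): Rhyacian 2300, Cryogenian 720, Ordovician 485.4, Silurian 443.8, Carboniferous 358.9, Permian 298.9.
Ordered oldest to youngest: Rhyacian, Cryogenian, Ordovician, Silurian, Carboniferous, Permian.
Span = 2300 − 251.902 = 2048.098 Myr.

Rhyacian → Cryogenian → Ordovician → Silurian → Carboniferous → Permian; total span 2048.098 Myr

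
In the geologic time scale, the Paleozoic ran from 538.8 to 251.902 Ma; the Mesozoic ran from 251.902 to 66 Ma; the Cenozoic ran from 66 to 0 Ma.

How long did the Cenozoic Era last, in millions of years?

66 million years

66 − 0 = 66 million years.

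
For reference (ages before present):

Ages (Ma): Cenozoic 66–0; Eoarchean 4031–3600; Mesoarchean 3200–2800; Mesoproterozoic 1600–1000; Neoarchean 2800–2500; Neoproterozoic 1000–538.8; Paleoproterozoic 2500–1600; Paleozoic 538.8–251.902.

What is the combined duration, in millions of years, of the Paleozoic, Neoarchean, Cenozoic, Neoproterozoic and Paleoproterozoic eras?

2014.098 million years

Each duration: Paleozoic = 286.898; Neoarchean = 300; Cenozoic = 66; Neoproterozoic = 461.2; Paleoproterozoic = 900.
Sum: 286.898 + 300 + 66 + 461.2 + 900 = 2014.098 Myr.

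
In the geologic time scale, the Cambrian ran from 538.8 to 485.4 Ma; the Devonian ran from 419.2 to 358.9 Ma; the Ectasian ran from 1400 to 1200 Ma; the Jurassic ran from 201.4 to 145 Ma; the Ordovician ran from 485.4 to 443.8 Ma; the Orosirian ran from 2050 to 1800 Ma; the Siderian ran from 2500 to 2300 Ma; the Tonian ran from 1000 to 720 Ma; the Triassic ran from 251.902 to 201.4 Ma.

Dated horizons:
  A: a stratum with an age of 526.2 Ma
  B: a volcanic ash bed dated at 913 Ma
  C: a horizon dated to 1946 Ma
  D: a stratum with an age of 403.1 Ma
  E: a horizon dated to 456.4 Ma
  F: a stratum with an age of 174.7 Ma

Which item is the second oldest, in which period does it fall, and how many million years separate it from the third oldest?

Sorted oldest-first by Ma: C (1946), B (913), A (526.2), E (456.4), D (403.1), F (174.7).
The second oldest is B at 913 Ma, which lies in 1000–720 Ma: the Tonian.
The third oldest is A at 526.2 Ma; separation = |913 − 526.2| = 386.8 Myr.

B, in the Tonian; 386.8 million years to A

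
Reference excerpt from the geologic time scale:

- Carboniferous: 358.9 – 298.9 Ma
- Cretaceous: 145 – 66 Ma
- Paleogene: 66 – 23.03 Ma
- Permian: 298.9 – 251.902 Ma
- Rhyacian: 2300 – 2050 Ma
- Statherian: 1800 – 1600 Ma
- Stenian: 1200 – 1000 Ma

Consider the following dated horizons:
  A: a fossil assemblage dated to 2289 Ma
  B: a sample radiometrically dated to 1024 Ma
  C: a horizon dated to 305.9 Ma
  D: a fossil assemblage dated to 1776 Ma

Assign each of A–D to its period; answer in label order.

A: 2289 Ma lies in 2300–2050 Ma, so Rhyacian.
B: 1024 Ma lies in 1200–1000 Ma, so Stenian.
C: 305.9 Ma lies in 358.9–298.9 Ma, so Carboniferous.
D: 1776 Ma lies in 1800–1600 Ma, so Statherian.

A — Rhyacian; B — Stenian; C — Carboniferous; D — Statherian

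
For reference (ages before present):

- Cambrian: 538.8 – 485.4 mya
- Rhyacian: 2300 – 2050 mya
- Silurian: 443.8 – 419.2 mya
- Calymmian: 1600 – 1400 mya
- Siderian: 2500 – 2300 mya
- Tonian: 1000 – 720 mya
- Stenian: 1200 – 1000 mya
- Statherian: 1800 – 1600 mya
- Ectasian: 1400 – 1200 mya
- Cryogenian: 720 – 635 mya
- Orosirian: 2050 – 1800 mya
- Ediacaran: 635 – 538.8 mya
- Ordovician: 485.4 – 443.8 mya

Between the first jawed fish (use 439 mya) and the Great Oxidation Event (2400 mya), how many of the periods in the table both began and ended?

The older date is 2400 Ma and the younger is 439 Ma.
Periods with start < 2400 and end > 439 Ma: Rhyacian (2300–2050), Orosirian (2050–1800), Statherian (1800–1600), Calymmian (1600–1400), Ectasian (1400–1200), Stenian (1200–1000), Tonian (1000–720), Cryogenian (720–635), Ediacaran (635–538.8), Cambrian (538.8–485.4), Ordovician (485.4–443.8).
That is 11 complete periods.

11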